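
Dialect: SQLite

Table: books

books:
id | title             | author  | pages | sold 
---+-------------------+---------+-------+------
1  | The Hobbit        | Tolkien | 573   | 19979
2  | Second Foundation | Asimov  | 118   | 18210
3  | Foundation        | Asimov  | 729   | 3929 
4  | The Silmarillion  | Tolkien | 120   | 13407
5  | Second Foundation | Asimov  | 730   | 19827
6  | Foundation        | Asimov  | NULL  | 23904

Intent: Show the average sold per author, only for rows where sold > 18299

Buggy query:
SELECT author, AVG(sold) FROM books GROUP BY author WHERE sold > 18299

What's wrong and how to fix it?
Bug: WHERE cannot follow GROUP BY

Fix: Place WHERE between FROM and GROUP BY

Corrected query:
SELECT author, AVG(sold) FROM books WHERE sold > 18299 GROUP BY author

Result:
author  | AVG(sold)
--------+----------
Asimov  | 21865.5  
Tolkien | 19979    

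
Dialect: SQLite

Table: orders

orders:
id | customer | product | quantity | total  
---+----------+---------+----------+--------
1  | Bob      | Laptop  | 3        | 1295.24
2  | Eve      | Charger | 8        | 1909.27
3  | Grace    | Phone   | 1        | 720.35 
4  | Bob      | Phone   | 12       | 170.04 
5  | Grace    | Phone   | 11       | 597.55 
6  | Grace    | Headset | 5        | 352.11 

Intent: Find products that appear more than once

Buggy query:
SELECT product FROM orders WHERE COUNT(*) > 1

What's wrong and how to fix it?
Bug: WHERE can't reference COUNT(*); aggregates are computed after WHERE

Fix: Group first, then use HAVING for the count condition

Corrected query:
SELECT product FROM orders GROUP BY product HAVING COUNT(*) > 1

Result:
product
-------
Phone  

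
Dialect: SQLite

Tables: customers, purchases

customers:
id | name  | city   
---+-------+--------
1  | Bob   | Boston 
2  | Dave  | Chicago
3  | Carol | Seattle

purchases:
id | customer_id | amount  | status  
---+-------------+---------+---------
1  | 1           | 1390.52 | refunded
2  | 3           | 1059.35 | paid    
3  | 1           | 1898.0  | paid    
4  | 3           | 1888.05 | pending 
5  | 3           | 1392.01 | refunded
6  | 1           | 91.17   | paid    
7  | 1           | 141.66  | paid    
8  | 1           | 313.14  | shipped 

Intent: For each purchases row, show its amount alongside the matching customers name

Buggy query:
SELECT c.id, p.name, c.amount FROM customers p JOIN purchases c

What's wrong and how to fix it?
Bug: Missing join condition: each purchases row is matched to all customers rows instead of just its own

Fix: Add ON c.customer_id = p.id to the JOIN

Corrected query:
SELECT c.id, p.name, c.amount FROM customers p JOIN purchases c ON c.customer_id = p.id

Result:
id | name  | amount 
---+-------+--------
1  | Bob   | 1390.52
2  | Carol | 1059.35
3  | Bob   | 1898   
4  | Carol | 1888.05
5  | Carol | 1392.01
6  | Bob   | 91.17  
7  | Bob   | 141.66 
8  | Bob   | 313.14 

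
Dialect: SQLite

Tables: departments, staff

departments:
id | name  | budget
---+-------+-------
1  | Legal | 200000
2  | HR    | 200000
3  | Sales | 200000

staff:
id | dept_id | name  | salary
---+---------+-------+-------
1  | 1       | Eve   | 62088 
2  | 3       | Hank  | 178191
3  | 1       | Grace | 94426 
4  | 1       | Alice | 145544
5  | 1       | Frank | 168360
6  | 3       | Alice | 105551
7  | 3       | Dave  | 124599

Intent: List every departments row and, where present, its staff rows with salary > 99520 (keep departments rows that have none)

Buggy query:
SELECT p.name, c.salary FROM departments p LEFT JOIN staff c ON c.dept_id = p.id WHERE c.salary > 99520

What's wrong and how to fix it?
Bug: Filtering c.salary in WHERE discards the NULL rows produced by LEFT JOIN, turning it into an inner join

Fix: Put 'c.salary > 99520' in the JOIN's ON clause instead of WHERE

Corrected query:
SELECT p.name, c.salary FROM departments p LEFT JOIN staff c ON c.dept_id = p.id AND c.salary > 99520

Result:
name  | salary
------+-------
Legal | 145544
Legal | 168360
HR    | NULL  
Sales | 105551
Sales | 124599
Sales | 178191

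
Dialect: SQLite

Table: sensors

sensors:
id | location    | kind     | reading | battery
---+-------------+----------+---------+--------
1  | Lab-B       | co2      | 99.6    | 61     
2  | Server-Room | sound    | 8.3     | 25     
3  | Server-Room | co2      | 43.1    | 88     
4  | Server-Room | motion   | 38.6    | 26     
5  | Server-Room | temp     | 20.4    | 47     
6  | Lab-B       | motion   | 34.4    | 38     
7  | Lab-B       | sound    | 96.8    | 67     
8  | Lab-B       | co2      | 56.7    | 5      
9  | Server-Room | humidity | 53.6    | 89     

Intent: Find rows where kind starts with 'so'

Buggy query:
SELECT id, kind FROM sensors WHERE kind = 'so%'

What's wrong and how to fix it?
Bug: '=' compares the literal string including the % character; pattern matching needs LIKE

Fix: Use LIKE for wildcard pattern matching

Corrected query:
SELECT id, kind FROM sensors WHERE kind LIKE 'so%'

Result:
id | kind 
---+------
2  | sound
7  | sound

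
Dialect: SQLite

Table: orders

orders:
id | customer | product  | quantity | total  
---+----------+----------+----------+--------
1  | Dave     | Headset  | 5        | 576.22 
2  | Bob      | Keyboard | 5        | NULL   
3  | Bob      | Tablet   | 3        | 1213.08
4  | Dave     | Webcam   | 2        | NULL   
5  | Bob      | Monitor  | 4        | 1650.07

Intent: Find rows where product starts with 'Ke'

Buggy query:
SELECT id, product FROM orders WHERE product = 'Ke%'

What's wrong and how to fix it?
Bug: Wildcards only work with LIKE; '=' treats '%' as a literal character

Fix: Replace '=' with LIKE so 'Ke%' is treated as a pattern

Corrected query:
SELECT id, product FROM orders WHERE product LIKE 'Ke%'

Result:
id | product 
---+---------
2  | Keyboard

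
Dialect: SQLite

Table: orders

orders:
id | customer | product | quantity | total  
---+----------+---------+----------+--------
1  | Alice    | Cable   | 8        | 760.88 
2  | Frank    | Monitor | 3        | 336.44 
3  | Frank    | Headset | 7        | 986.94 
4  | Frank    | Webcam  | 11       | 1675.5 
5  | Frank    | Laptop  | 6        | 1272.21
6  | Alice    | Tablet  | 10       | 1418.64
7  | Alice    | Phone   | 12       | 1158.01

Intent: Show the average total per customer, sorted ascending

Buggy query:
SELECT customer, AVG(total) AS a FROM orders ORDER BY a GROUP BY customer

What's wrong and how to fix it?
Bug: ORDER BY appears before GROUP BY; SQL clause order requires GROUP BY first

Fix: Reorder: SELECT … FROM … GROUP BY … ORDER BY …

Corrected query:
SELECT customer, AVG(total) AS a FROM orders GROUP BY customer ORDER BY a

Result:
customer | a        
---------+----------
Frank    | 1067.7725
Alice    | 1112.51  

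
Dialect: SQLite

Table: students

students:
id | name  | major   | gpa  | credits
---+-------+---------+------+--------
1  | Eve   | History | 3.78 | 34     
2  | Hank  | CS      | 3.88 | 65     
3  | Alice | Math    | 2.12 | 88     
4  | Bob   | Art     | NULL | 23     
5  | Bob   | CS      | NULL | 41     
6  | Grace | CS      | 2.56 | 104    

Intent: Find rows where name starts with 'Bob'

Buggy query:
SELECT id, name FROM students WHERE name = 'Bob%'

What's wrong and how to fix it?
Bug: Wildcards only work with LIKE; '=' treats '%' as a literal character

Fix: Use LIKE for wildcard pattern matching

Corrected query:
SELECT id, name FROM students WHERE name LIKE 'Bob%'

Result:
id | name
---+-----
4  | Bob 
5  | Bob 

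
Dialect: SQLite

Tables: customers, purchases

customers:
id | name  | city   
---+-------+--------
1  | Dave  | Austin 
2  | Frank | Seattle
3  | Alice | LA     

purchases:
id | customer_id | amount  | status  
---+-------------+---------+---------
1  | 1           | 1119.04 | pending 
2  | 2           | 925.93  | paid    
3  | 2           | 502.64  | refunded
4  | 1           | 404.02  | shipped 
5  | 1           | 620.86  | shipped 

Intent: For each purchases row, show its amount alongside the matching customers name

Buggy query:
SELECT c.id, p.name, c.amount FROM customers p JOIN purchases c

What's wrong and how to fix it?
Bug: Missing join condition: each purchases row is matched to all customers rows instead of just its own

Fix: Specify the join condition linking the foreign key to the parent id

Corrected query:
SELECT c.id, p.name, c.amount FROM customers p JOIN purchases c ON c.customer_id = p.id

Result:
id | name  | amount 
---+-------+--------
1  | Dave  | 1119.04
2  | Frank | 925.93 
3  | Frank | 502.64 
4  | Dave  | 404.02 
5  | Dave  | 620.86 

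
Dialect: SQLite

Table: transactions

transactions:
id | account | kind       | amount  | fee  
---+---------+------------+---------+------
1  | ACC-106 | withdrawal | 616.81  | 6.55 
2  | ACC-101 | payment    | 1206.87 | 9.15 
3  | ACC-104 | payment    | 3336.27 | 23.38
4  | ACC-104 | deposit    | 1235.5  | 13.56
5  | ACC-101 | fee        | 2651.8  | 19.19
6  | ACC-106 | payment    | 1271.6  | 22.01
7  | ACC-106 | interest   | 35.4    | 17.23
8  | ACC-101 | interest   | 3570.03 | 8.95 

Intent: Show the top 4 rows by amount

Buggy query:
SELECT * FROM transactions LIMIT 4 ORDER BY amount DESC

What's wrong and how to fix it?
Bug: LIMIT must come after ORDER BY

Fix: Swap the clauses: ORDER BY first, then LIMIT

Corrected query:
SELECT * FROM transactions ORDER BY amount DESC LIMIT 4

Result:
id | account | kind     | amount  | fee  
---+---------+----------+---------+------
8  | ACC-101 | interest | 3570.03 | 8.95 
3  | ACC-104 | payment  | 3336.27 | 23.38
5  | ACC-101 | fee      | 2651.8  | 19.19
6  | ACC-106 | payment  | 1271.6  | 22.01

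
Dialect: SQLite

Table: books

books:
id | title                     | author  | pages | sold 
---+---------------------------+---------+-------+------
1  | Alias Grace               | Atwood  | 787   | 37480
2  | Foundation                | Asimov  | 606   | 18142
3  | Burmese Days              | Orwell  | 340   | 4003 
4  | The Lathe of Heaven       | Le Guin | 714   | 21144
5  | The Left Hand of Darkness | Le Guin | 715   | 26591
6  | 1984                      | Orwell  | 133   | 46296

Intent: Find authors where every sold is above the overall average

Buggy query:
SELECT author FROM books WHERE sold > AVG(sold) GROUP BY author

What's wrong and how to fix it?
Bug: WHERE evaluates per row before aggregation, so AVG() is unavailable

Fix: Use a subquery for AVG and a HAVING MIN(...) filter so the condition holds for every row in the group

Corrected query:
SELECT author FROM books GROUP BY author HAVING MIN(sold) > (SELECT AVG(sold) FROM books)

Result:
author
------
Atwood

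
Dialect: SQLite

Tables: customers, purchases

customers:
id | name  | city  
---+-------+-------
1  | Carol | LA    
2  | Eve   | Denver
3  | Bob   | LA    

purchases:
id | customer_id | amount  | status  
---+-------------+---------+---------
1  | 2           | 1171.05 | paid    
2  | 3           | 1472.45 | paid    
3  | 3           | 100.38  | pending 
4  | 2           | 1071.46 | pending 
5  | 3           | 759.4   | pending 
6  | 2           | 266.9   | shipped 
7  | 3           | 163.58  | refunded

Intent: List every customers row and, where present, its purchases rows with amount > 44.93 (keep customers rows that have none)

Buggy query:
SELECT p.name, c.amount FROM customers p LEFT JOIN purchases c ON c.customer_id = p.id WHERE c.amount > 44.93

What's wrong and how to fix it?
Bug: Filtering c.amount in WHERE discards the NULL rows produced by LEFT JOIN, turning it into an inner join

Fix: Put 'c.amount > 44.93' in the JOIN's ON clause instead of WHERE

Corrected query:
SELECT p.name, c.amount FROM customers p LEFT JOIN purchases c ON c.customer_id = p.id AND c.amount > 44.93

Result:
name  | amount 
------+--------
Carol | NULL   
Eve   | 266.9  
Eve   | 1071.46
Eve   | 1171.05
Bob   | 100.38 
Bob   | 163.58 
Bob   | 759.4  
Bob   | 1472.45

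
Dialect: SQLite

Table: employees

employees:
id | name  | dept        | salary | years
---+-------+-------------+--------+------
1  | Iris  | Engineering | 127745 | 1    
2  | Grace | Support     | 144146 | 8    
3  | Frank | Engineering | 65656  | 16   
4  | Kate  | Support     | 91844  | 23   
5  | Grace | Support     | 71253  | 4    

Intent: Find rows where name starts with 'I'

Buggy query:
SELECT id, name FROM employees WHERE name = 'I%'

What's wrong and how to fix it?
Bug: '=' compares the literal string including the % character; pattern matching needs LIKE

Fix: Use LIKE for wildcard pattern matching

Corrected query:
SELECT id, name FROM employees WHERE name LIKE 'I%'

Result:
id | name
---+-----
1  | Iris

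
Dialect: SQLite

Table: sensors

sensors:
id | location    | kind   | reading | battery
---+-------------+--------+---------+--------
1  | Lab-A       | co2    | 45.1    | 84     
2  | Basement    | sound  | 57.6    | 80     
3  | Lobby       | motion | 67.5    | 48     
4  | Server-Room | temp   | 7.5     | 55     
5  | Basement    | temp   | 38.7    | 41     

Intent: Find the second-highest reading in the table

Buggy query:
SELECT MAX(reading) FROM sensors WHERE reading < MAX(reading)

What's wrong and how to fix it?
Bug: MAX(reading) on the right of the comparison is an aggregate-in-WHERE error

Fix: Put the inner MAX in a scalar subquery

Corrected query:
SELECT MAX(reading) FROM sensors WHERE reading < (SELECT MAX(reading) FROM sensors)

Result:
MAX(reading)
------------
57.6        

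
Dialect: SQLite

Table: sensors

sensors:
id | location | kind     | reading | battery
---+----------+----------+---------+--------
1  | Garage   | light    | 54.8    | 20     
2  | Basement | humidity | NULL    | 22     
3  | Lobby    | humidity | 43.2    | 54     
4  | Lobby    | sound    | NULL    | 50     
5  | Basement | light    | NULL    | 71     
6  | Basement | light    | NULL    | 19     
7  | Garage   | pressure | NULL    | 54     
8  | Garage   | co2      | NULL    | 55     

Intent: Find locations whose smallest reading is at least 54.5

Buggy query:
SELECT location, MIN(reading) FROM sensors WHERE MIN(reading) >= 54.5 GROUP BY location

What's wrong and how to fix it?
Bug: MIN() in WHERE is a misuse of aggregate

Fix: Use HAVING for the per-group MIN condition

Corrected query:
SELECT location, MIN(reading) FROM sensors GROUP BY location HAVING MIN(reading) >= 54.5

Result:
location | MIN(reading)
---------+-------------
Garage   | 54.8        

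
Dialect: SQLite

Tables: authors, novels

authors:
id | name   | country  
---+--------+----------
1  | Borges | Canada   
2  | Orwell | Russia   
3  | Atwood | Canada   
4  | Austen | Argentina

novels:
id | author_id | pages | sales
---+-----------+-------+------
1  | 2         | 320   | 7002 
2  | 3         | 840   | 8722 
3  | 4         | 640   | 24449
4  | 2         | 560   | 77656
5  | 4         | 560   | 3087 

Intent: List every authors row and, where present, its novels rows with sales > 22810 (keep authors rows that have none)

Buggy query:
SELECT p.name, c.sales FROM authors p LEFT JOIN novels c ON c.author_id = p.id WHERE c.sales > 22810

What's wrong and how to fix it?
Bug: Filtering c.sales in WHERE discards the NULL rows produced by LEFT JOIN, turning it into an inner join

Fix: Put 'c.sales > 22810' in the JOIN's ON clause instead of WHERE

Corrected query:
SELECT p.name, c.sales FROM authors p LEFT JOIN novels c ON c.author_id = p.id AND c.sales > 22810

Result:
name   | sales
-------+------
Borges | NULL 
Orwell | 77656
Atwood | NULL 
Austen | 24449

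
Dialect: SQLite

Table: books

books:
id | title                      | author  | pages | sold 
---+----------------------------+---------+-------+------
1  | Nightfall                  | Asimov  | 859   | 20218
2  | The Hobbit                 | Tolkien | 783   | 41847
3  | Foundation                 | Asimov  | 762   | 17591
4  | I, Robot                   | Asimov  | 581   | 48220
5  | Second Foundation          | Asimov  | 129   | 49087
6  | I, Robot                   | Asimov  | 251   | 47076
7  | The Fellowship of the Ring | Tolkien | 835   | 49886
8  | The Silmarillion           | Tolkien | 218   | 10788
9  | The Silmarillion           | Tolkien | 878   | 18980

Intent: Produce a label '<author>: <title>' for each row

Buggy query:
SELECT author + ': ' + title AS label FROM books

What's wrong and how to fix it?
Bug: SQLite uses || for string concatenation; + coerces text to numbers (yielding 0)

Fix: Replace + with || to concatenate text

Corrected query:
SELECT author || ': ' || title AS label FROM books

Result:
label                              
-----------------------------------
Asimov: Nightfall                  
Tolkien: The Hobbit                
Asimov: Foundation                 
Asimov: I, Robot                   
Asimov: Second Foundation          
Asimov: I, Robot                   
Tolkien: The Fellowship of the Ring
Tolkien: The Silmarillion          
Tolkien: The Silmarillion          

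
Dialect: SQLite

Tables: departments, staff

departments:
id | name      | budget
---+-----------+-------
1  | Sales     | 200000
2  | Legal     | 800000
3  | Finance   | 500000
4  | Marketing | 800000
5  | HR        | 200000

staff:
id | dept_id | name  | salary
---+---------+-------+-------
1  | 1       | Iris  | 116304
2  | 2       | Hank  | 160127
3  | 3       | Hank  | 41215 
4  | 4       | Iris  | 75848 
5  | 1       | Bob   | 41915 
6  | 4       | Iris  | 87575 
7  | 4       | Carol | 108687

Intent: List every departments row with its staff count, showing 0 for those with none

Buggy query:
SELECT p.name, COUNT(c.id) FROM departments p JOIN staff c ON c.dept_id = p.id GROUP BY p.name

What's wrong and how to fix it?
Bug: An inner join excludes parents with zero children

Fix: Use LEFT JOIN so parents without children still appear (COUNT(c.id) gives 0)

Corrected query:
SELECT p.name, COUNT(c.id) FROM departments p LEFT JOIN staff c ON c.dept_id = p.id GROUP BY p.name

Result:
name      | COUNT(c.id)
----------+------------
Finance   | 1          
HR        | 0          
Legal     | 1          
Marketing | 3          
Sales     | 2          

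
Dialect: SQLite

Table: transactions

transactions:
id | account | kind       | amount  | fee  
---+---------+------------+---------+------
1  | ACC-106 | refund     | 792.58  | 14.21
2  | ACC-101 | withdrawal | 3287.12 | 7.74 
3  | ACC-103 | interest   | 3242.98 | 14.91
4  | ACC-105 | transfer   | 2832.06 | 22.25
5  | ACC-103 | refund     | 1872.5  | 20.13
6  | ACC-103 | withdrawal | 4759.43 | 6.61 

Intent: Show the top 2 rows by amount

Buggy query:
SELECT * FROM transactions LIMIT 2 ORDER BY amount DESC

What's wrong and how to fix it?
Bug: ORDER BY cannot follow LIMIT; LIMIT is the final clause

Fix: Swap the clauses: ORDER BY first, then LIMIT

Corrected query:
SELECT * FROM transactions ORDER BY amount DESC LIMIT 2

Result:
id | account | kind       | amount  | fee 
---+---------+------------+---------+-----
6  | ACC-103 | withdrawal | 4759.43 | 6.61
2  | ACC-101 | withdrawal | 3287.12 | 7.74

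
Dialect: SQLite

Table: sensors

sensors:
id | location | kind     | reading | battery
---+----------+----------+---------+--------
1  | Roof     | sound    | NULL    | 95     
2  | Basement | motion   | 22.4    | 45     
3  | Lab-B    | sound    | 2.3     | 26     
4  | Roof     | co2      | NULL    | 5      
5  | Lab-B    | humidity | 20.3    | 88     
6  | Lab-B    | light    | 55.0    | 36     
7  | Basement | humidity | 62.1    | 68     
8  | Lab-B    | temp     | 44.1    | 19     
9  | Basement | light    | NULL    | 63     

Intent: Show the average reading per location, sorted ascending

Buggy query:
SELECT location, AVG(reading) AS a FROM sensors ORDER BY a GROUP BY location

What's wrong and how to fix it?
Bug: GROUP BY must precede ORDER BY

Fix: Move ORDER BY to the end, after GROUP BY

Corrected query:
SELECT location, AVG(reading) AS a FROM sensors GROUP BY location ORDER BY a

Result:
location | a     
---------+-------
Roof     | NULL  
Lab-B    | 30.425
Basement | 42.25 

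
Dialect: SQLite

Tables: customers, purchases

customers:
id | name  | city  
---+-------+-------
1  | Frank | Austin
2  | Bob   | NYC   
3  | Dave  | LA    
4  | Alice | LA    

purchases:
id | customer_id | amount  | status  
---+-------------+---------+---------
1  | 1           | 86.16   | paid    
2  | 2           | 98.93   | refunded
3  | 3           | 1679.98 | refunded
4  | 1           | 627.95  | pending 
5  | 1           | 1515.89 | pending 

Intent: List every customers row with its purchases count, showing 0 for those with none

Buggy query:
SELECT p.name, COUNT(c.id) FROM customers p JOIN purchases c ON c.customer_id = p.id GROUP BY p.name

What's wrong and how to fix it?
Bug: INNER JOIN drops customers rows that have no matching purchases rows

Fix: Use LEFT JOIN so parents without children still appear (COUNT(c.id) gives 0)

Corrected query:
SELECT p.name, COUNT(c.id) FROM customers p LEFT JOIN purchases c ON c.customer_id = p.id GROUP BY p.name

Result:
name  | COUNT(c.id)
------+------------
Alice | 0          
Bob   | 1          
Dave  | 1          
Frank | 3          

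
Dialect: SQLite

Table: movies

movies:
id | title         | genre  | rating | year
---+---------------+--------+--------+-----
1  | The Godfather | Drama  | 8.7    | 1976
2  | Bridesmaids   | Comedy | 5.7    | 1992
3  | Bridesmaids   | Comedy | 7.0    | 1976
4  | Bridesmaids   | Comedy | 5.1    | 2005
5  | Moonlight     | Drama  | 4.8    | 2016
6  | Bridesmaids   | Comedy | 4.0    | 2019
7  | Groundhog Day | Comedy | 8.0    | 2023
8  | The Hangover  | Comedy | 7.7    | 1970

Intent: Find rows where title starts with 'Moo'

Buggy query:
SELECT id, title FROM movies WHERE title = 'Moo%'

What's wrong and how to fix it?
Bug: '=' compares the literal string including the % character; pattern matching needs LIKE

Fix: Replace '=' with LIKE so 'Moo%' is treated as a pattern

Corrected query:
SELECT id, title FROM movies WHERE title LIKE 'Moo%'

Result:
id | title    
---+----------
5  | Moonlight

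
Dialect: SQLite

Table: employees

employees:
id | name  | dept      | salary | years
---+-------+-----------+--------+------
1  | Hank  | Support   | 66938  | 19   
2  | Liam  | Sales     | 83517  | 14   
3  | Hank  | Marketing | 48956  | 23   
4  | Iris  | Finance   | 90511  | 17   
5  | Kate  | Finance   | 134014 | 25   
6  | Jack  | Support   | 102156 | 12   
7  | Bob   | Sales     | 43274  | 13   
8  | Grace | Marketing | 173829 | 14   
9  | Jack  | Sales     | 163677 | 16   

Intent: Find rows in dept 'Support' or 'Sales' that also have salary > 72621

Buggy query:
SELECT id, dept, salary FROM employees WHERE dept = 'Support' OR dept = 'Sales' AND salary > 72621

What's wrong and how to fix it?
Bug: Without parentheses, AND is evaluated before OR, so the salary filter only applies to the 'Sales' branch

Fix: Group the OR with parentheses (or use IN), then AND the threshold

Corrected query:
SELECT id, dept, salary FROM employees WHERE (dept = 'Support' OR dept = 'Sales') AND salary > 72621

Result:
id | dept    | salary
---+---------+-------
2  | Sales   | 83517 
6  | Support | 102156
9  | Sales   | 163677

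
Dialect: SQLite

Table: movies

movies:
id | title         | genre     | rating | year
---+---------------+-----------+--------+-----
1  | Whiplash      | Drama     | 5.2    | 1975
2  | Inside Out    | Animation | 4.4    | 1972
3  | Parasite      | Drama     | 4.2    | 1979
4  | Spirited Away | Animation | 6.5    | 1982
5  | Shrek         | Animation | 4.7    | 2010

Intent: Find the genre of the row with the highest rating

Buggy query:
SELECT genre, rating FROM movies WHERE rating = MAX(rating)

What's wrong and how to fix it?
Bug: MAX(rating) is an aggregate and cannot be used directly in WHERE

Fix: Wrap MAX in a scalar subquery so WHERE compares against a single value

Corrected query:
SELECT genre, rating FROM movies WHERE rating = (SELECT MAX(rating) FROM movies)

Result:
genre     | rating
----------+-------
Animation | 6.5   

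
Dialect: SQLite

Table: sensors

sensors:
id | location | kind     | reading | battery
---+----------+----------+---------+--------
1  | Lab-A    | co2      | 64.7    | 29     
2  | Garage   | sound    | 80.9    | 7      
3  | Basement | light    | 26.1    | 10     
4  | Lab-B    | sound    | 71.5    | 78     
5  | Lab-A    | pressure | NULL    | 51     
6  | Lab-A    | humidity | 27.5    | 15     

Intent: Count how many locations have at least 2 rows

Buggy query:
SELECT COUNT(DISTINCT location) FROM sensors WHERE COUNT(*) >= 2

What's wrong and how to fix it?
Bug: COUNT(*) cannot appear in WHERE; the per-group count doesn't exist yet

Fix: Use a subquery that GROUPs and filters with HAVING, then count its rows

Corrected query:
SELECT COUNT(*) FROM (SELECT location FROM sensors GROUP BY location HAVING COUNT(*) >= 2)

Result:
COUNT(*)
--------
1       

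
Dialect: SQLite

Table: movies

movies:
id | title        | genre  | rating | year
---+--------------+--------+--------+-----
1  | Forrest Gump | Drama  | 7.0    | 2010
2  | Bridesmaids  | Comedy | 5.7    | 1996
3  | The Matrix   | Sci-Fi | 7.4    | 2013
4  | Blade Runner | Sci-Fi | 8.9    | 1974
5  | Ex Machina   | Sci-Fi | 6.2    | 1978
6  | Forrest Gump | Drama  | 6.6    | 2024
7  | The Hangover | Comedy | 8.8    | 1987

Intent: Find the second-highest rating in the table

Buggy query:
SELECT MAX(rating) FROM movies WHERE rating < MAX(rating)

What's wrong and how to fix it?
Bug: MAX(rating) on the right of the comparison is an aggregate-in-WHERE error

Fix: Put the inner MAX in a scalar subquery

Corrected query:
SELECT MAX(rating) FROM movies WHERE rating < (SELECT MAX(rating) FROM movies)

Result:
MAX(rating)
-----------
8.8        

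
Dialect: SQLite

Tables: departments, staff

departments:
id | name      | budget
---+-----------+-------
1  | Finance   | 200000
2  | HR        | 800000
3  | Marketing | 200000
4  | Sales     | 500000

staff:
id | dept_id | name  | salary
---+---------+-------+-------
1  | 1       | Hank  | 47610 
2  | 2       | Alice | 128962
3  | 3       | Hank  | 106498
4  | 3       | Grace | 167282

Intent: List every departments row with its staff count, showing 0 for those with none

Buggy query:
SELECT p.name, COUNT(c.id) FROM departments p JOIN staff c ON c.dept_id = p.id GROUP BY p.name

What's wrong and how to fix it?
Bug: An inner join excludes parents with zero children

Fix: Use LEFT JOIN so parents without children still appear (COUNT(c.id) gives 0)

Corrected query:
SELECT p.name, COUNT(c.id) FROM departments p LEFT JOIN staff c ON c.dept_id = p.id GROUP BY p.name

Result:
name      | COUNT(c.id)
----------+------------
Finance   | 1          
HR        | 1          
Marketing | 2          
Sales     | 0          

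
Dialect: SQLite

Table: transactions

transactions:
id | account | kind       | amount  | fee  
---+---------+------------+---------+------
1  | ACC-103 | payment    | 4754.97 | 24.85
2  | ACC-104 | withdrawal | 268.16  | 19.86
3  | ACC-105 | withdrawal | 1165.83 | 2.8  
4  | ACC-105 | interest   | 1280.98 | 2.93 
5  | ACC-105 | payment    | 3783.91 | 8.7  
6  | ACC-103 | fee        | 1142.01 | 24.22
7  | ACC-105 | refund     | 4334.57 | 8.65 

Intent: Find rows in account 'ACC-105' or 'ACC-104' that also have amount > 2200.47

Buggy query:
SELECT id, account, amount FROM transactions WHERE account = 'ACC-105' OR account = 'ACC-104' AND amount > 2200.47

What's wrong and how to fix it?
Bug: Without parentheses, AND is evaluated before OR, so the amount filter only applies to the 'ACC-104' branch

Fix: Group the OR with parentheses (or use IN), then AND the threshold

Corrected query:
SELECT id, account, amount FROM transactions WHERE (account = 'ACC-105' OR account = 'ACC-104') AND amount > 2200.47

Result:
id | account | amount 
---+---------+--------
5  | ACC-105 | 3783.91
7  | ACC-105 | 4334.57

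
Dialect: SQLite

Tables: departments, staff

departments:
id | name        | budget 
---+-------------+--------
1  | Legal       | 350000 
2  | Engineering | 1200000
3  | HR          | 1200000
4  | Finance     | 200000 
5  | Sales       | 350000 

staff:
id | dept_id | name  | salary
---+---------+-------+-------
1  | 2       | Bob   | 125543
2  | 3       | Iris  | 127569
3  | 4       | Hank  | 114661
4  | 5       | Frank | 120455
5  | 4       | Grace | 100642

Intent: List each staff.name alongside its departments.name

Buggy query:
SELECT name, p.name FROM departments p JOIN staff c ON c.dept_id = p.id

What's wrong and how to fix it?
Bug: 'name' exists in both joined tables, so the database can't tell which one is meant

Fix: Qualify the column with its table alias (c.name)

Corrected query:
SELECT c.name, p.name FROM departments p JOIN staff c ON c.dept_id = p.id

Result:
name  | name       
------+------------
Bob   | Engineering
Iris  | HR         
Hank  | Finance    
Frank | Sales      
Grace | Finance    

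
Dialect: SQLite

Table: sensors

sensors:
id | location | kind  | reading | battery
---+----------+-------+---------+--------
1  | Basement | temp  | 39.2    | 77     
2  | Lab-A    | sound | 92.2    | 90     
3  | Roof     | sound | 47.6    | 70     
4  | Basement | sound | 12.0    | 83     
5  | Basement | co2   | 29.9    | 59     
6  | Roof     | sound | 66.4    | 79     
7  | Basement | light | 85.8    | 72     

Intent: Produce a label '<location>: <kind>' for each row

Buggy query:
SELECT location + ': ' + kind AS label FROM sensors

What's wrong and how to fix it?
Bug: SQLite uses || for string concatenation; + coerces text to numbers (yielding 0)

Fix: Use the || operator for string concatenation

Corrected query:
SELECT location || ': ' || kind AS label FROM sensors

Result:
label          
---------------
Basement: temp 
Lab-A: sound   
Roof: sound    
Basement: sound
Basement: co2  
Roof: sound    
Basement: light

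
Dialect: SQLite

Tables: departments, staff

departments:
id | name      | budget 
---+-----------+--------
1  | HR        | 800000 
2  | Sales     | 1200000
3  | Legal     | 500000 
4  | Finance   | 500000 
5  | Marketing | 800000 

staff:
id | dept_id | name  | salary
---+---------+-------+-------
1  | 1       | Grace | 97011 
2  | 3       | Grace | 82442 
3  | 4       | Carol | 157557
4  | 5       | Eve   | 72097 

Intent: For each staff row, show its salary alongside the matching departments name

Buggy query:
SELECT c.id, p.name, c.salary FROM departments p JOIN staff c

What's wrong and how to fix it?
Bug: Missing join condition: each staff row is matched to all departments rows instead of just its own

Fix: Specify the join condition linking the foreign key to the parent id

Corrected query:
SELECT c.id, p.name, c.salary FROM departments p JOIN staff c ON c.dept_id = p.id

Result:
id | name      | salary
---+-----------+-------
1  | HR        | 97011 
2  | Legal     | 82442 
3  | Finance   | 157557
4  | Marketing | 72097 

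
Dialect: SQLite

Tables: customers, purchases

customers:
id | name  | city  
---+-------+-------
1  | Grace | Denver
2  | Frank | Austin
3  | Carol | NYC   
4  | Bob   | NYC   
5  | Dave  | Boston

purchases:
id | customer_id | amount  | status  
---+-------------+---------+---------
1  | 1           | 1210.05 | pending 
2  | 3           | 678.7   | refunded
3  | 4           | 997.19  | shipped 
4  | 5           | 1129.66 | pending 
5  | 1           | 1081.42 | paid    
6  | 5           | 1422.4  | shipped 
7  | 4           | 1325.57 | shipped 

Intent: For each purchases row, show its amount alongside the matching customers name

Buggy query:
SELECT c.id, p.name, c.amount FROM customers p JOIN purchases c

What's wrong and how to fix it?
Bug: JOIN with no ON clause produces a cartesian product; every purchases row pairs with every customers row

Fix: Specify the join condition linking the foreign key to the parent id

Corrected query:
SELECT c.id, p.name, c.amount FROM customers p JOIN purchases c ON c.customer_id = p.id

Result:
id | name  | amount 
---+-------+--------
1  | Grace | 1210.05
2  | Carol | 678.7  
3  | Bob   | 997.19 
4  | Dave  | 1129.66
5  | Grace | 1081.42
6  | Dave  | 1422.4 
7  | Bob   | 1325.57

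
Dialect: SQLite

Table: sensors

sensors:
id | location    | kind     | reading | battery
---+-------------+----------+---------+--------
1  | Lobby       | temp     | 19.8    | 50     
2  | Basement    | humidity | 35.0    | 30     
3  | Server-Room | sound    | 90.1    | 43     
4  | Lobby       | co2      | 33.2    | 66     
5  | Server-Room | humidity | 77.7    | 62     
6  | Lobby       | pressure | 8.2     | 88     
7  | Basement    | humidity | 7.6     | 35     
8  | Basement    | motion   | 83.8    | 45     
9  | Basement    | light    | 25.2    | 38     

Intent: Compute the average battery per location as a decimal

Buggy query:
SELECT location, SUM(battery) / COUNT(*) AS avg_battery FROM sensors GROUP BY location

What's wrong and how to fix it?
Bug: Both operands are integers, so '/' performs integer division and truncates

Fix: Multiply by 1.0 (or CAST to REAL) to force floating-point division

Corrected query:
SELECT location, SUM(battery) * 1.0 / COUNT(*) AS avg_battery FROM sensors GROUP BY location

Result:
location    | avg_battery
------------+------------
Basement    | 37         
Lobby       | 68         
Server-Room | 52.5       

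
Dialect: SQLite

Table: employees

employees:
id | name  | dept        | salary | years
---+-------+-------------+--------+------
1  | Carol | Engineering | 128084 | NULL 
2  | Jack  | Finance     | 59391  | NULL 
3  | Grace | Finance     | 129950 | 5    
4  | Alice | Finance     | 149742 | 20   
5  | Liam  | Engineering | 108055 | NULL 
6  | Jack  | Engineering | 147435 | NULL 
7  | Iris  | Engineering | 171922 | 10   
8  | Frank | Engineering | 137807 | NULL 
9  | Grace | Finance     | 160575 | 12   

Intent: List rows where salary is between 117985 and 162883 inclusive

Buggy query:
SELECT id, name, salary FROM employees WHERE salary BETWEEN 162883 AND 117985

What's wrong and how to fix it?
Bug: BETWEEN expects the lower bound first; with 162883 AND 117985 the range is empty

Fix: Swap the bounds so the smaller value comes first

Corrected query:
SELECT id, name, salary FROM employees WHERE salary BETWEEN 117985 AND 162883

Result:
id | name  | salary
---+-------+-------
1  | Carol | 128084
3  | Grace | 129950
4  | Alice | 149742
6  | Jack  | 147435
8  | Frank | 137807
9  | Grace | 160575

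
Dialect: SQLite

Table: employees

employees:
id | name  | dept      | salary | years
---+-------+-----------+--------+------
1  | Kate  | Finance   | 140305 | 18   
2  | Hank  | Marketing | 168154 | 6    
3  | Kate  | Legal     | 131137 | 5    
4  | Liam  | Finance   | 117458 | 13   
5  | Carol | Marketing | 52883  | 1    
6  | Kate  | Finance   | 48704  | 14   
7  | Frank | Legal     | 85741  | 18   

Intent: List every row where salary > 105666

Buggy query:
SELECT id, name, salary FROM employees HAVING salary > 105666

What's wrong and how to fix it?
Bug: HAVING filters the output of aggregation, but this query has no GROUP BY and no aggregate functions, so SQLite rejects it (HAVING clause on a non-aggregate query); the condition here is per row

Fix: Use WHERE for row-level filtering

Corrected query:
SELECT id, name, salary FROM employees WHERE salary > 105666

Result:
id | name | salary
---+------+-------
1  | Kate | 140305
2  | Hank | 168154
3  | Kate | 131137
4  | Liam | 117458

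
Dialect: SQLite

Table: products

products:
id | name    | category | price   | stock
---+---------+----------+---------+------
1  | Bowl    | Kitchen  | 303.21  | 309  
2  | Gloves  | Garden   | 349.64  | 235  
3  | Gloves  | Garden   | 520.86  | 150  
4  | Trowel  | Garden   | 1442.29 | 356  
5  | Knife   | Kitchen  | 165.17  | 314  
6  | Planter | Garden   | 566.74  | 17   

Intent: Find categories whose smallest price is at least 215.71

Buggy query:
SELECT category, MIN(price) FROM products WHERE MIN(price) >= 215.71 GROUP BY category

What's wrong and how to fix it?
Bug: Aggregates like MIN are computed per group after WHERE runs

Fix: Replace WHERE with HAVING after the GROUP BY

Corrected query:
SELECT category, MIN(price) FROM products GROUP BY category HAVING MIN(price) >= 215.71

Result:
category | MIN(price)
---------+-----------
Garden   | 349.64    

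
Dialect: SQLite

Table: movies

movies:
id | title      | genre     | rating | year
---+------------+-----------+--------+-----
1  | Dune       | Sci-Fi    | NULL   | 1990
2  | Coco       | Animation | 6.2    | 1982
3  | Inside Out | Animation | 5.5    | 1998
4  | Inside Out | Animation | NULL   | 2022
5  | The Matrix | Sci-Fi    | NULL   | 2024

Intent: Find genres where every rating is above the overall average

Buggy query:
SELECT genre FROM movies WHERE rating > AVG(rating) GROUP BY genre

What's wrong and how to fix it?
Bug: WHERE evaluates per row before aggregation, so AVG() is unavailable

Fix: Use a subquery for AVG and a HAVING MIN(...) filter so the condition holds for every row in the group

Corrected query:
SELECT genre FROM movies GROUP BY genre HAVING MIN(rating) > (SELECT AVG(rating) FROM movies)

Result:
(no rows)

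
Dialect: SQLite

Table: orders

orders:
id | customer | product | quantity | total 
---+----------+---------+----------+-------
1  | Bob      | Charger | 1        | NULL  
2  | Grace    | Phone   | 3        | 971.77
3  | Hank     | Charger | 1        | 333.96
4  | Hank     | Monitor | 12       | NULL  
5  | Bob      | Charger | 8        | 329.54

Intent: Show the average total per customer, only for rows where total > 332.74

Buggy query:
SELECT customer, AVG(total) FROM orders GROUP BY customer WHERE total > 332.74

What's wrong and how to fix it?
Bug: Row-level WHERE must come before GROUP BY in the clause order

Fix: Place WHERE between FROM and GROUP BY

Corrected query:
SELECT customer, AVG(total) FROM orders WHERE total > 332.74 GROUP BY customer

Result:
customer | AVG(total)
---------+-----------
Grace    | 971.77    
Hank     | 333.96    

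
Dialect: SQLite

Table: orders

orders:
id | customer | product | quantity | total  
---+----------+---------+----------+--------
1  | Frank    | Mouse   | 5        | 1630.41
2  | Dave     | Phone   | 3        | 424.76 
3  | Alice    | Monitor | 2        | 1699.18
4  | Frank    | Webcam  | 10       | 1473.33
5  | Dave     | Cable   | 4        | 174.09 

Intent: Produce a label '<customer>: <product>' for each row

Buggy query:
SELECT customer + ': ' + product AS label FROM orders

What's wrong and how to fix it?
Bug: '+' is numeric addition; on text columns SQLite converts them to 0 instead of concatenating

Fix: Replace + with || to concatenate text

Corrected query:
SELECT customer || ': ' || product AS label FROM orders

Result:
label         
--------------
Frank: Mouse  
Dave: Phone   
Alice: Monitor
Frank: Webcam 
Dave: Cable   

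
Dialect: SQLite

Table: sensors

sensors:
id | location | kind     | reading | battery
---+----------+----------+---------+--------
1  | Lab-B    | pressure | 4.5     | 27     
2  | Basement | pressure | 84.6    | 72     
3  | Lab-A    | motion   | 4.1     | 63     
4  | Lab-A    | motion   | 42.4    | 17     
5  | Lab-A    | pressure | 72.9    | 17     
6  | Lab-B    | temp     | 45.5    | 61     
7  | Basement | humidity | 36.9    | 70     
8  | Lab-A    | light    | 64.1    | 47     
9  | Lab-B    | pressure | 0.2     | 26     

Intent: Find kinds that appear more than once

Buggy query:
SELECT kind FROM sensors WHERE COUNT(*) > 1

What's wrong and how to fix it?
Bug: WHERE can't reference COUNT(*); aggregates are computed after WHERE

Fix: GROUP BY kind, then filter groups with HAVING COUNT(*) > 1

Corrected query:
SELECT kind FROM sensors GROUP BY kind HAVING COUNT(*) > 1

Result:
kind    
--------
motion  
pressure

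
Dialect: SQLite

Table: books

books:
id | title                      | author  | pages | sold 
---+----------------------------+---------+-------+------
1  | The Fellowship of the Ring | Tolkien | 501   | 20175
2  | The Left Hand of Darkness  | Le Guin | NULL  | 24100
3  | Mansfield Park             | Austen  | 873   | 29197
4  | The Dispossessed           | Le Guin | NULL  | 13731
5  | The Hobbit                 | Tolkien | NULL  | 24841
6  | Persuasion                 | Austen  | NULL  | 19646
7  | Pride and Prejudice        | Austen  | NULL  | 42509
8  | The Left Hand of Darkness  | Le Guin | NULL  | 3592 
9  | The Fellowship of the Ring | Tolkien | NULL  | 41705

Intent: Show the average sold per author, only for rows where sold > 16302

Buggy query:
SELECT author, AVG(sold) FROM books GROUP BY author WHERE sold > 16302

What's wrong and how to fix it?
Bug: WHERE cannot follow GROUP BY

Fix: Place WHERE between FROM and GROUP BY

Corrected query:
SELECT author, AVG(sold) FROM books WHERE sold > 16302 GROUP BY author

Result:
author  | AVG(sold)   
--------+-------------
Austen  | 30450.666667
Le Guin | 24100       
Tolkien | 28907       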